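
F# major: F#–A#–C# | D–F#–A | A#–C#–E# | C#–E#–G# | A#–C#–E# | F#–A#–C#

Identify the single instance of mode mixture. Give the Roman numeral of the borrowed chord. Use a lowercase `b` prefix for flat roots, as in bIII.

bVI

In F# major the diatonic chords are F#, G#m, A#m, B, C#, D#m, E#dim. F#–A#–C# = F#, A#–C#–E# = A#m and C#–E#–G# = C# are all diatonic. D–F#–A is not: scale degree 6 in F# major carries D#m (vi). In F# minor the chord on that degree is D, so here it functions as bVI, borrowed from the parallel minor.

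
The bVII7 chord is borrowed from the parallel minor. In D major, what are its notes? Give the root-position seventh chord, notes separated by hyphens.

bVII7 is built on the lowered scale degree 7. In D major degree 7 is C#; lowered it becomes C. In D minor the chord on C is C–E–G–Bb.

C-E-G-Bb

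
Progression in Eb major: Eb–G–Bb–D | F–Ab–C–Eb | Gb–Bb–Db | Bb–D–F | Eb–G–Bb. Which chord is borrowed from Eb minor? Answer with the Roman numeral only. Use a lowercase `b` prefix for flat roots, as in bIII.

The diatonic triads in Eb major are Eb, Fm, Gm, Ab, Bb, Cm, Ddim. Eb–G–Bb–D = Ebmaj7, F–Ab–C–Eb = Fm7, Bb–D–F = Bb and Eb–G–Bb = Eb are all diatonic. Gb–Bb–Db doesn't fit — on degree 3 Eb major would have Gm (iii). Gb is the degree-3 chord of Eb minor, so it is the borrowed bIII.

bIII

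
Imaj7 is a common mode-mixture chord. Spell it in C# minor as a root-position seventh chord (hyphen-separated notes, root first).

C#-E#-G#-B#

Imaj7 is built on scale degree 1, which is C# in both C# minor and its parallel. Building the major-seventh chord from the parallel major on C#: C#–E#–G#–B#.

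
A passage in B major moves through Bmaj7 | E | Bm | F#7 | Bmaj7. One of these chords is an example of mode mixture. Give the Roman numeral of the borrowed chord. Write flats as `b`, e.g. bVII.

B major has the diatonic set B, C#m, D#m, E, F#, G#m, A#dim. Of the given chords, Bmaj7, E and F#7 are diatonic. Bm (B–D–F#) doesn't fit — on degree 1 B major would have B (I). Bm is the degree-1 chord of B minor, so it is the borrowed i.

i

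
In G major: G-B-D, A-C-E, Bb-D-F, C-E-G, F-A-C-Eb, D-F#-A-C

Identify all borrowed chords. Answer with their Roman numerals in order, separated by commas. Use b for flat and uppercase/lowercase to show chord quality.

The diatonic triads in G major are G, Am, Bm, C, D, Em, F#dim. Of the given chords, G–B–D = G, A–C–E = Am, C–E–G = C and D–F#–A–C = D7 are diatonic. But Bb–D–F is foreign: the diatonic iii on degree 3 is Bm, whereas Bb comes from G minor. It is labeled bIII. F–A–C–Eb is not: scale degree 7 in G major carries F#dim (vii°). In G minor the chord on that degree is F7, so here it functions as bVII7, borrowed from the parallel minor.

bIII, bVII7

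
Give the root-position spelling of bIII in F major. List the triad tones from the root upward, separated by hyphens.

The root of bIII is the lowered 3rd degree: A becomes Ab. Stacking thirds in F minor on Ab gives Ab–C–Eb.

Ab-C-Eb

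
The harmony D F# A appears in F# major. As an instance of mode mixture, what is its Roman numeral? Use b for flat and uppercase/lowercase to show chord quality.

bVI

The root D is the lowered 6th scale degree — diatonically F# major has D# there. D–F#–A is a major chord — the form found in F# minor, not the diatonic vi (D#m). Borrowed into F# major it is written bVI.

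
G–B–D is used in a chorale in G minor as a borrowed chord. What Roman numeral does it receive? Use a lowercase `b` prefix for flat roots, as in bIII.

I

The root G is the diatonic 1st degree of G minor; the borrowing shows in the chord quality. Diatonically G minor has Gm (i) on that degree; G–B–D is instead the major chord native to G major, so it takes the label I.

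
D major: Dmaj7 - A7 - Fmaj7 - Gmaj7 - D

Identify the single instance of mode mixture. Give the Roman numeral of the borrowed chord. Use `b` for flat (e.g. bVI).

D major has the diatonic set D, Em, F#m, G, A, Bm, C#dim. Dmaj7, A7, Gmaj7 and D all belong to that set. Fmaj7 (F–A–C–E) is not: scale degree 3 in D major carries F#m (iii). In D minor the chord on that degree is Fmaj7, so here it functions as bIIImaj7, borrowed from the parallel minor.

bIIImaj7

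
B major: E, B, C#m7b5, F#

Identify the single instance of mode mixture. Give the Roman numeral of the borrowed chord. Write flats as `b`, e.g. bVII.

In B major the diatonic chords are B, C#m, D#m, E, F#, G#m, A#dim. E, B and F# all belong to that set. C#m7b5 (C#–E–G–B) doesn't fit — on degree 2 B major would have C#m (ii). C#m7b5 is the degree-2 chord of B minor, so it is the borrowed iiø7.

iiø7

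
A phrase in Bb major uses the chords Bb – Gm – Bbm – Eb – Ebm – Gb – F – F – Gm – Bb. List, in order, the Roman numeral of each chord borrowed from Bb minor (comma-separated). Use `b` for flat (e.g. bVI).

i, iv, bVI

In Bb major the diatonic chords are Bb, Cm, Dm, Eb, F, Gm, Adim. Of the given chords, Bb, Gm, Eb and F are diatonic. Bbm (Bb–Db–F) is not: scale degree 1 in Bb major carries Bb (I). In Bb minor the chord on that degree is Bbm, so here it functions as i, borrowed from the parallel minor. Ebm (Eb–Gb–Bb) is not: scale degree 4 in Bb major carries Eb (IV). In Bb minor the chord on that degree is Ebm, so here it functions as iv, borrowed from the parallel minor. Gb (Gb–Bb–Db) doesn't fit — on degree 6 Bb major would have Gm (vi). Gb is the degree-6 chord of Bb minor, so it is the borrowed bVI.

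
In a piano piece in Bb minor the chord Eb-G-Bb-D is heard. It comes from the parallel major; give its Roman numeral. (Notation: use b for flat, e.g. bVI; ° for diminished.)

Eb is scale degree 4 in Bb minor. Diatonically Bb minor has Ebm (iv) on that degree; Eb–G–Bb–D is instead the major-seventh chord native to Bb major, so it takes the label IVmaj7.

IVmaj7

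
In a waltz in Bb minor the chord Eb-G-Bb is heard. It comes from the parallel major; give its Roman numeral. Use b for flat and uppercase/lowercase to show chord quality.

IV

The root Eb is the diatonic 4th degree of Bb minor; the borrowing shows in the chord quality. Diatonically Bb minor has Ebm (iv) on that degree; Eb–G–Bb is instead the major chord native to Bb major, so it takes the label IV.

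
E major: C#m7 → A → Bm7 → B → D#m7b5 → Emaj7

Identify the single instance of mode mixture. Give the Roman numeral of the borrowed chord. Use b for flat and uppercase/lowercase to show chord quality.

E major has the diatonic set E, F#m, G#m, A, B, C#m, D#dim. C#m7, A, B, D#m7b5 and Emaj7 all belong to that set. Bm7 (B–D–F#–A) doesn't fit — on degree 5 E major would have B (V). Bm7 is the degree-5 chord of E minor, so it is the borrowed v7.

v7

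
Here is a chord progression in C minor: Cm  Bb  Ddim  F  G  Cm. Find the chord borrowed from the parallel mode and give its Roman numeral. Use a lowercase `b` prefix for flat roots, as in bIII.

C minor has the diatonic set Cm, Ddim, Eb, Fm, G, Ab, Bb (with V from harmonic minor). Of the given chords, Cm, Bb, Ddim and G are diatonic. F (F–A–C) is not: scale degree 4 in C minor carries Fm (iv). In C major the chord on that degree is F, so here it functions as IV, borrowed from the parallel major.

IV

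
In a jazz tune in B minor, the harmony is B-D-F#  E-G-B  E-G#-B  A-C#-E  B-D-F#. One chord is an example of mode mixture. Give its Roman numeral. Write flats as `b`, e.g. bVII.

IV

The diatonic triads in B minor (with V from harmonic minor) are Bm, C#dim, D, Em, F#, G, A. Of the given chords, B–D–F# = Bm, E–G–B = Em and A–C#–E = A are diatonic. E–G#–B is not: scale degree 4 in B minor carries Em (iv). In B major the chord on that degree is E, so here it functions as IV, borrowed from the parallel major.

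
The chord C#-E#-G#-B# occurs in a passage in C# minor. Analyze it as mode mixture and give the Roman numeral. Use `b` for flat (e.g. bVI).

The root C# is the diatonic 1st degree of C# minor; the borrowing shows in the chord quality. Diatonically C# minor has C#m (i) on that degree; C#–E#–G#–B# is instead the major-seventh chord native to C# major, so it takes the label Imaj7.

Imaj7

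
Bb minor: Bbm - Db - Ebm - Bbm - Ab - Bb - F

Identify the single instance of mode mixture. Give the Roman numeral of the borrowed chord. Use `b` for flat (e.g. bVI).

I

In Bb minor (with V from harmonic minor) the diatonic chords are Bbm, Cdim, Db, Ebm, F, Gb, Ab. Of the given chords, Bbm, Db, Ebm, Ab and F are diatonic. Bb (Bb–D–F) is not: scale degree 1 in Bb minor carries Bbm (i). In Bb major the chord on that degree is Bb, so here it functions as I, borrowed from the parallel major.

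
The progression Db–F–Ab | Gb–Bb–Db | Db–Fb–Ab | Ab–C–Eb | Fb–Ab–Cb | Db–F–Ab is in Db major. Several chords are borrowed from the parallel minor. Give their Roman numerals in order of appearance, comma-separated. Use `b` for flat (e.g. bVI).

The diatonic triads in Db major are Db, Ebm, Fm, Gb, Ab, Bbm, Cdim. Db–F–Ab = Db, Gb–Bb–Db = Gb and Ab–C–Eb = Ab are all diatonic. Db–Fb–Ab is not: scale degree 1 in Db major carries Db (I). In Db minor the chord on that degree is Dbm, so here it functions as i, borrowed from the parallel minor. Fb–Ab–Cb doesn't fit — on degree 3 Db major would have Fm (iii). Fb is the degree-3 chord of Db minor, so it is the borrowed bIII.

i, bIII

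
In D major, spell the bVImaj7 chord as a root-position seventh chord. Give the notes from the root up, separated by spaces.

Bb D F A

The root of bVImaj7 is the lowered 6th degree: B becomes Bb. In D minor the chord on Bb is Bb–D–F–A.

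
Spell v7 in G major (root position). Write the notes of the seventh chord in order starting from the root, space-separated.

D F A C

v7 is built on scale degree 5, which is D in both G major and its parallel. Stacking thirds in G minor on D gives D–F–A–C.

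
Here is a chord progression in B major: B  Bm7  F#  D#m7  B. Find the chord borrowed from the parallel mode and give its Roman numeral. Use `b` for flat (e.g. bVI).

i7

In B major the diatonic chords are B, C#m, D#m, E, F#, G#m, A#dim. B, F# and D#m7 are all diatonic. Bm7 (B–D–F#–A) is not: scale degree 1 in B major carries B (I). In B minor the chord on that degree is Bm7, so here it functions as i7, borrowed from the parallel minor.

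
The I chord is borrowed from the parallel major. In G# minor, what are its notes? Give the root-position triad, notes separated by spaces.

G# B# D#

The root, G#, is scale degree 1 — the same note in G# minor and G# major; only the chord quality changes. Stacking thirds in G# major on G# gives G#–B#–D#.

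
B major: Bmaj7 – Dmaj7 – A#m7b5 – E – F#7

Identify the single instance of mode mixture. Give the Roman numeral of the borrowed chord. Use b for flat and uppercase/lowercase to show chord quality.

bIIImaj7

The diatonic triads in B major are B, C#m, D#m, E, F#, G#m, A#dim. Bmaj7, A#m7b5, E and F#7 are all diatonic. Dmaj7 (D–F#–A–C#) doesn't fit — on degree 3 B major would have D#m (iii). Dmaj7 is the degree-3 chord of B minor, so it is the borrowed bIIImaj7.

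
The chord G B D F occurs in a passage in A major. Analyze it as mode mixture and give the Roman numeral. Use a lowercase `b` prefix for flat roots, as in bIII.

bVII7

G is the lowered form of scale degree 7 in A major (the diatonic degree 7 is G#). G–B–D–F is a dominant-seventh chord — the form found in A minor, not the diatonic vii° (G#dim). Borrowed into A major it is written bVII7.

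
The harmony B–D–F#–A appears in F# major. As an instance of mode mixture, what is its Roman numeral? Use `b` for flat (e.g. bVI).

iv7

The root B is the diatonic 4th degree of F# major; the borrowing shows in the chord quality. Diatonically F# major has B (IV) on that degree; B–D–F#–A is instead the minor-seventh chord native to F# minor, so it takes the label iv7.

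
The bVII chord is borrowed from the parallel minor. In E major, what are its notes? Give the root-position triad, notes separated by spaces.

D F# A

bVII is built on the lowered scale degree 7. In E major degree 7 is D#; lowered it becomes D. Building the major chord from the parallel minor on D: D–F#–A.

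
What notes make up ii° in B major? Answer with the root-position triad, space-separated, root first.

The root, C#, is scale degree 2 — the same note in B major and B minor; only the chord quality changes. Building the diminished chord from the parallel minor on C#: C#–E–G.

C# E G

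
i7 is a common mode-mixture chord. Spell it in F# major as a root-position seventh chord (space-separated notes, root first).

F# A C# E

i7 is built on scale degree 1, which is F# in both F# major and its parallel. Stacking thirds in F# minor on F# gives F#–A–C#–E.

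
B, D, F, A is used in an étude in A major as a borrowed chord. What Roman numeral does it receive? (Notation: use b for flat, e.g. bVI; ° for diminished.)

iiø7

The root B is the diatonic 2nd degree of A major; the borrowing shows in the chord quality. B–D–F–A is a half-diminished-seventh chord — the form found in A minor, not the diatonic ii (Bm). Borrowed into A major it is written iiø7.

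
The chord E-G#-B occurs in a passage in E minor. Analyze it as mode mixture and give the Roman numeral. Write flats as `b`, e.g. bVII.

I

The root E is the diatonic 1st degree of E minor; the borrowing shows in the chord quality. The diatonic chord on degree 1 would be Em (i), but E–G#–B is the major chord from E major. As a borrowed chord it is labeled I.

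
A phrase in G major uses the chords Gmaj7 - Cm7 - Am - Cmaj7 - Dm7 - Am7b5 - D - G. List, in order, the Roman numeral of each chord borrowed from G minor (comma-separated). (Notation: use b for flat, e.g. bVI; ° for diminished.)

iv7, v7, iiø7

In G major the diatonic chords are G, Am, Bm, C, D, Em, F#dim. Gmaj7, Am, Cmaj7, D and G are all diatonic. Cm7 (C–Eb–G–Bb) is not: scale degree 4 in G major carries C (IV). In G minor the chord on that degree is Cm7, so here it functions as iv7, borrowed from the parallel minor. But Dm7 (D–F–A–C) is foreign: the diatonic V on degree 5 is D, whereas Dm7 comes from G minor. It is labeled v7. Am7b5 (A–C–Eb–G) doesn't fit — on degree 2 G major would have Am (ii). Am7b5 is the degree-2 chord of G minor, so it is the borrowed iiø7.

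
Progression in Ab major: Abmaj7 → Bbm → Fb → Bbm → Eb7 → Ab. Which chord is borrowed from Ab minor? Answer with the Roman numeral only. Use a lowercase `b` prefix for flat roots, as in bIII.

bVI

Ab major has the diatonic set Ab, Bbm, Cm, Db, Eb, Fm, Gdim. Abmaj7, Bbm, Eb7 and Ab all belong to that set. But Fb (Fb–Ab–Cb) is foreign: the diatonic vi on degree 6 is Fm, whereas Fb comes from Ab minor. It is labeled bVI.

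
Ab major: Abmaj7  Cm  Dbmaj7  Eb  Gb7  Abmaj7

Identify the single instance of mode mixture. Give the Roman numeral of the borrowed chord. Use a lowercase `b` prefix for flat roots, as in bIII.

Ab major has the diatonic set Ab, Bbm, Cm, Db, Eb, Fm, Gdim. Abmaj7, Cm, Dbmaj7 and Eb are all diatonic. Gb7 (Gb–Bb–Db–Fb) doesn't fit — on degree 7 Ab major would have Gdim (vii°). Gb7 is the degree-7 chord of Ab minor, so it is the borrowed bVII7.

bVII7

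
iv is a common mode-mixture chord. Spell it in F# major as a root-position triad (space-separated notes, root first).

The root, B, is scale degree 4 — the same note in F# major and F# minor; only the chord quality changes. In F# minor the chord on B is B–D–F#.

B D F#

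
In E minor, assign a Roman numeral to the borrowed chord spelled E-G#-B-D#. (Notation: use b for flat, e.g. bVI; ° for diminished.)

The root E is the diatonic 1st degree of E minor; the borrowing shows in the chord quality. Diatonically E minor has Em (i) on that degree; E–G#–B–D# is instead the major-seventh chord native to E major, so it takes the label Imaj7.

Imaj7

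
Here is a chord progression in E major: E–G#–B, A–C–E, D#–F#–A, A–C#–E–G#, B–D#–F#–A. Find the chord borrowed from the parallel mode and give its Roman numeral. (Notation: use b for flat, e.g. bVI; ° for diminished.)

iv

E major has the diatonic set E, F#m, G#m, A, B, C#m, D#dim. E–G#–B = E, D#–F#–A = D#dim, A–C#–E–G# = Amaj7 and B–D#–F#–A = B7 all belong to that set. A–C–E is not: scale degree 4 in E major carries A (IV). In E minor the chord on that degree is Am, so here it functions as iv, borrowed from the parallel minor.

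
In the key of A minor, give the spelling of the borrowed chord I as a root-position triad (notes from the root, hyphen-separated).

The root, A, is scale degree 1 — the same note in A minor and A major; only the chord quality changes. In A major the chord on A is A–C#–E.

A-C#-E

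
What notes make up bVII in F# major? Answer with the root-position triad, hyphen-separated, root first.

bVII is built on the lowered scale degree 7. In F# major degree 7 is E#; lowered it becomes E. Building the major chord from the parallel minor on E: E–G#–B.

E-G#-B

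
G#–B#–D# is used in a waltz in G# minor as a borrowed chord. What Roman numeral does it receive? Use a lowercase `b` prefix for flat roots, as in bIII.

I

The root G# is the diatonic 1st degree of G# minor; the borrowing shows in the chord quality. The diatonic chord on degree 1 would be G#m (i), but G#–B#–D# is the major chord from G# major. As a borrowed chord it is labeled I.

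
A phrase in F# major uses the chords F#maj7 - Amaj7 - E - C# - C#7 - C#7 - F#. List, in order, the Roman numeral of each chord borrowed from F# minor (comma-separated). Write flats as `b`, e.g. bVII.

bIIImaj7, bVII

The diatonic triads in F# major are F#, G#m, A#m, B, C#, D#m, E#dim. F#maj7, C#, C#7 and F# are all diatonic. Amaj7 (A–C#–E–G#) doesn't fit — on degree 3 F# major would have A#m (iii). Amaj7 is the degree-3 chord of F# minor, so it is the borrowed bIIImaj7. E (E–G#–B) doesn't fit — on degree 7 F# major would have E#dim (vii°). E is the degree-7 chord of F# minor, so it is the borrowed bVII.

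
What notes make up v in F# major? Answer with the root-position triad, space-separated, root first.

v is built on scale degree 5, which is C# in both F# major and its parallel. Building the minor chord from the parallel minor on C#: C#–E–G#.

C# E G#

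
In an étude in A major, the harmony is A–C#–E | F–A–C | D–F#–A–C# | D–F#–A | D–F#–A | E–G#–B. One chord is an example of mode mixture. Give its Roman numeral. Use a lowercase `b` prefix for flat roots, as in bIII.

bVI

In A major the diatonic chords are A, Bm, C#m, D, E, F#m, G#dim. Of the given chords, A–C#–E = A, D–F#–A–C# = Dmaj7, D–F#–A = D and E–G#–B = E are diatonic. But F–A–C is foreign: the diatonic vi on degree 6 is F#m, whereas F comes from A minor. It is labeled bVI.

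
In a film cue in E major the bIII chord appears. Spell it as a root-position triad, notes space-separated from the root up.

bIII is built on the lowered scale degree 3. In E major degree 3 is G#; lowered it becomes G. Stacking thirds in E minor on G gives G–B–D.

G B D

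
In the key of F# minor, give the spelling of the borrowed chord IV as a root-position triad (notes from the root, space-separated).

The root, B, is scale degree 4 — the same note in F# minor and F# major; only the chord quality changes. In F# major the chord on B is B–D#–F#.

B D# F#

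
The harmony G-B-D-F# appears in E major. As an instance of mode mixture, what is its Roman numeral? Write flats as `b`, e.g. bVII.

G is the lowered form of scale degree 3 in E major (the diatonic degree 3 is G#). Diatonically E major has G#m (iii) on that degree; G–B–D–F# is instead the major-seventh chord native to E minor, so it takes the label bIIImaj7.

bIIImaj7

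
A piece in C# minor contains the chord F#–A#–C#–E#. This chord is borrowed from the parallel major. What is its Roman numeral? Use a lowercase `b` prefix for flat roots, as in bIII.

IVmaj7

The root F# is the diatonic 4th degree of C# minor; the borrowing shows in the chord quality. Diatonically C# minor has F#m (iv) on that degree; F#–A#–C#–E# is instead the major-seventh chord native to C# major, so it takes the label IVmaj7.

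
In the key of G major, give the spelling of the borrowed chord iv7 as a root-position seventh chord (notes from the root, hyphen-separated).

C-Eb-G-Bb

iv7 is built on scale degree 4, which is C in both G major and its parallel. Building the minor-seventh chord from the parallel minor on C: C–Eb–G–Bb.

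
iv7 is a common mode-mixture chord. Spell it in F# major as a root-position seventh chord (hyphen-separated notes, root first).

B-D-F#-A

The root, B, is scale degree 4 — the same note in F# major and F# minor; only the chord quality changes. Building the minor-seventh chord from the parallel minor on B: B–D–F#–A.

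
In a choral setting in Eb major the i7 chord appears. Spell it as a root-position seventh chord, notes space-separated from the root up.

Eb Gb Bb Db

The root, Eb, is scale degree 1 — the same note in Eb major and Eb minor; only the chord quality changes. Stacking thirds in Eb minor on Eb gives Eb–Gb–Bb–Db.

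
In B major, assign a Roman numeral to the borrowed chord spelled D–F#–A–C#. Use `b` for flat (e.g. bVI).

bIIImaj7

D is the lowered form of scale degree 3 in B major (the diatonic degree 3 is D#). Diatonically B major has D#m (iii) on that degree; D–F#–A–C# is instead the major-seventh chord native to B minor, so it takes the label bIIImaj7.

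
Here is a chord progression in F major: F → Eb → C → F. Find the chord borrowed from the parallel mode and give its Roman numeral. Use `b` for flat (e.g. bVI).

bVII

In F major the diatonic chords are F, Gm, Am, Bb, C, Dm, Edim. Of the given chords, F and C are diatonic. But Eb (Eb–G–Bb) is foreign: the diatonic vii° on degree 7 is Edim, whereas Eb comes from F minor. It is labeled bVII.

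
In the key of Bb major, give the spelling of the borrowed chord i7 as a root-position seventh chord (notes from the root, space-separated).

The root, Bb, is scale degree 1 — the same note in Bb major and Bb minor; only the chord quality changes. Stacking thirds in Bb minor on Bb gives Bb–Db–F–Ab.

Bb Db F Ab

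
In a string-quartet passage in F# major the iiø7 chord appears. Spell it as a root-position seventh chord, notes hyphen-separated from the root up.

G#-B-D-F#

iiø7 is built on scale degree 2, which is G# in both F# major and its parallel. Building the half-diminished-seventh chord from the parallel minor on G#: G#–B–D–F#.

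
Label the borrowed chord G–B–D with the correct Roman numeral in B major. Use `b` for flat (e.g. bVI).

In B major scale degree 6 is G#; G is its lowered form, from B minor. The diatonic chord on degree 6 would be G#m (vi), but G–B–D is the major chord from B minor. As a borrowed chord it is labeled bVI.

bVI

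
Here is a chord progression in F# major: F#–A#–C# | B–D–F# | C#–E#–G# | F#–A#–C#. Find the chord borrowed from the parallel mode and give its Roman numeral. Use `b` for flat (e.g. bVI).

iv

F# major has the diatonic set F#, G#m, A#m, B, C#, D#m, E#dim. F#–A#–C# = F# and C#–E#–G# = C# both belong to that set. B–D–F# doesn't fit — on degree 4 F# major would have B (IV). Bm is the degree-4 chord of F# minor, so it is the borrowed iv.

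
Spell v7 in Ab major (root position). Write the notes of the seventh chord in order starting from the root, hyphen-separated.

The root, Eb, is scale degree 5 — the same note in Ab major and Ab minor; only the chord quality changes. In Ab minor the chord on Eb is Eb–Gb–Bb–Db.

Eb-Gb-Bb-Db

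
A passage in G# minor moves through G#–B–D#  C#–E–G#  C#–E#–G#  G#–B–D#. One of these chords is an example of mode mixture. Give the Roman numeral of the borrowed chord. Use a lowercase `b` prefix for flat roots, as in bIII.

In G# minor (with V from harmonic minor) the diatonic chords are G#m, A#dim, B, C#m, D#, E, F#. G#–B–D# = G#m and C#–E–G# = C#m are both diatonic. But C#–E#–G# is foreign: the diatonic iv on degree 4 is C#m, whereas C# comes from G# major. It is labeled IV.

IV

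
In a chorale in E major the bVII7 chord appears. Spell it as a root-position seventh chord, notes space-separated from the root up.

The root of bVII7 is the lowered 7th degree: D# becomes D. In E minor the chord on D is D–F#–A–C.

D F# A C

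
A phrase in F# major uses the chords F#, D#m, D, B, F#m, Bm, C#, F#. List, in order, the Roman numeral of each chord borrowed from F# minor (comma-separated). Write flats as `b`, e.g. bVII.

bVI, i, iv

The diatonic triads in F# major are F#, G#m, A#m, B, C#, D#m, E#dim. Of the given chords, F#, D#m, B and C# are diatonic. But D (D–F#–A) is foreign: the diatonic vi on degree 6 is D#m, whereas D comes from F# minor. It is labeled bVI. F#m (F#–A–C#) doesn't fit — on degree 1 F# major would have F# (I). F#m is the degree-1 chord of F# minor, so it is the borrowed i. Bm (B–D–F#) is not: scale degree 4 in F# major carries B (IV). In F# minor the chord on that degree is Bm, so here it functions as iv, borrowed from the parallel minor.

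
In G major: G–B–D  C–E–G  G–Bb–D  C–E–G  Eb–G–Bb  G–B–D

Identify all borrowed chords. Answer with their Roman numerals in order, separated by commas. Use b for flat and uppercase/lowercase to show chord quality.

i, bVI

G major has the diatonic set G, Am, Bm, C, D, Em, F#dim. G–B–D = G and C–E–G = C are both diatonic. But G–Bb–D is foreign: the diatonic I on degree 1 is G, whereas Gm comes from G minor. It is labeled i. Eb–G–Bb is not: scale degree 6 in G major carries Em (vi). In G minor the chord on that degree is Eb, so here it functions as bVI, borrowed from the parallel minor.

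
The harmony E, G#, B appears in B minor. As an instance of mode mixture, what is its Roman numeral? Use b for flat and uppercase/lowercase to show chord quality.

IV

The root E is the diatonic 4th degree of B minor; the borrowing shows in the chord quality. Diatonically B minor has Em (iv) on that degree; E–G#–B is instead the major chord native to B major, so it takes the label IV.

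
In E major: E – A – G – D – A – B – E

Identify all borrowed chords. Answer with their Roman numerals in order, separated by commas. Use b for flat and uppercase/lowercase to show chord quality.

bIII, bVII

In E major the diatonic chords are E, F#m, G#m, A, B, C#m, D#dim. Of the given chords, E, A and B are diatonic. But G (G–B–D) is foreign: the diatonic iii on degree 3 is G#m, whereas G comes from E minor. It is labeled bIII. D (D–F#–A) doesn't fit — on degree 7 E major would have D#dim (vii°). D is the degree-7 chord of E minor, so it is the borrowed bVII.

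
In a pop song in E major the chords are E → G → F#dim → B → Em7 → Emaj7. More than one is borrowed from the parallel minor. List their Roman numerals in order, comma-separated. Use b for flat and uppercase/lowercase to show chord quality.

The diatonic triads in E major are E, F#m, G#m, A, B, C#m, D#dim. E, B and Emaj7 all belong to that set. But G (G–B–D) is foreign: the diatonic iii on degree 3 is G#m, whereas G comes from E minor. It is labeled bIII. F#dim (F#–A–C) doesn't fit — on degree 2 E major would have F#m (ii). F#dim is the degree-2 chord of E minor, so it is the borrowed ii°. But Em7 (E–G–B–D) is foreign: the diatonic I on degree 1 is E, whereas Em7 comes from E minor. It is labeled i7.

bIII, ii°, i7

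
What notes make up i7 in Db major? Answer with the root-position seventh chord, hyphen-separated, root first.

i7 is built on scale degree 1, which is Db in both Db major and its parallel. Stacking thirds in Db minor on Db gives Db–Fb–Ab–Cb.

Db-Fb-Ab-Cb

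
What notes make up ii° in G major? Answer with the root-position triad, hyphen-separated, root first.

ii° is built on scale degree 2, which is A in both G major and its parallel. Stacking thirds in G minor on A gives A–C–Eb.

A-C-Eb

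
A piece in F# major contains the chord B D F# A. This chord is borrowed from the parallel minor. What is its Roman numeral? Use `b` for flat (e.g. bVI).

B is scale degree 4 in F# major. The diatonic chord on degree 4 would be B (IV), but B–D–F#–A is the minor-seventh chord from F# minor. As a borrowed chord it is labeled iv7.

iv7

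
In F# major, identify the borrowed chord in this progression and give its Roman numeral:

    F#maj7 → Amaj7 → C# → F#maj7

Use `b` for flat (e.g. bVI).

bIIImaj7

F# major has the diatonic set F#, G#m, A#m, B, C#, D#m, E#dim. F#maj7 and C# both belong to that set. Amaj7 (A–C#–E–G#) doesn't fit — on degree 3 F# major would have A#m (iii). Amaj7 is the degree-3 chord of F# minor, so it is the borrowed bIIImaj7.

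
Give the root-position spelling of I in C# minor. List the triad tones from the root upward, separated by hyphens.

I is built on scale degree 1, which is C# in both C# minor and its parallel. In C# major the chord on C# is C#–E#–G#.

C#-E#-G#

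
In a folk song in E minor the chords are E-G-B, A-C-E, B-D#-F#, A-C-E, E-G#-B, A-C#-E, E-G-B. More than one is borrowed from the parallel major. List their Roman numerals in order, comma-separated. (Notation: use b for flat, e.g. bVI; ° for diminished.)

I, IV

The diatonic triads in E minor (with V from harmonic minor) are Em, F#dim, G, Am, B, C, D. E–G–B = Em, A–C–E = Am and B–D#–F# = B are all diatonic. E–G#–B doesn't fit — on degree 1 E minor would have Em (i). E is the degree-1 chord of E major, so it is the borrowed I. A–C#–E is not: scale degree 4 in E minor carries Am (iv). In E major the chord on that degree is A, so here it functions as IV, borrowed from the parallel major.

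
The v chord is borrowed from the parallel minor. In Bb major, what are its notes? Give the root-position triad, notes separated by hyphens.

F-Ab-C

The root, F, is scale degree 5 — the same note in Bb major and Bb minor; only the chord quality changes. In Bb minor the chord on F is F–Ab–C.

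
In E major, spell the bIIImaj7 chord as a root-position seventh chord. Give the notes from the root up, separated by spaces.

bIIImaj7 is built on the lowered scale degree 3. In E major degree 3 is G#; lowered it becomes G. In E minor the chord on G is G–B–D–F#.

G B D F#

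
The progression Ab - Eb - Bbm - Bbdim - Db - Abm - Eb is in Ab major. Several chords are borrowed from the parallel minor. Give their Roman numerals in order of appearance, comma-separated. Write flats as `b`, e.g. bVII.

ii°, i

In Ab major the diatonic chords are Ab, Bbm, Cm, Db, Eb, Fm, Gdim. Ab, Eb, Bbm and Db all belong to that set. Bbdim (Bb–Db–Fb) doesn't fit — on degree 2 Ab major would have Bbm (ii). Bbdim is the degree-2 chord of Ab minor, so it is the borrowed ii°. Abm (Ab–Cb–Eb) is not: scale degree 1 in Ab major carries Ab (I). In Ab minor the chord on that degree is Abm, so here it functions as i, borrowed from the parallel minor.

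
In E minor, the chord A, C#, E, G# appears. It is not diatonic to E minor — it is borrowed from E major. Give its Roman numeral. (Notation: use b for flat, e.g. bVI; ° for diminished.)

IVmaj7

A is scale degree 4 in E minor. A–C#–E–G# is a major-seventh chord — the form found in E major, not the diatonic iv (Am). Borrowed into E minor it is written IVmaj7.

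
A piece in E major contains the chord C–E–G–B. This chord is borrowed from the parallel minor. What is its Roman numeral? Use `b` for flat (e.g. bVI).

C is the lowered form of scale degree 6 in E major (the diatonic degree 6 is C#). The diatonic chord on degree 6 would be C#m (vi), but C–E–G–B is the major-seventh chord from E minor. As a borrowed chord it is labeled bVImaj7.

bVImaj7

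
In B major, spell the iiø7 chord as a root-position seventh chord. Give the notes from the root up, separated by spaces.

C# E G B

iiø7 is built on scale degree 2, which is C# in both B major and its parallel. In B minor the chord on C# is C#–E–G–B.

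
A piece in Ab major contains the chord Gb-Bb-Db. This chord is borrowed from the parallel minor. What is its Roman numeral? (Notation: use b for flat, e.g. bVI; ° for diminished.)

bVII

In Ab major scale degree 7 is G; Gb is its lowered form, from Ab minor. The diatonic chord on degree 7 would be Gdim (vii°), but Gb–Bb–Db is the major chord from Ab minor. As a borrowed chord it is labeled bVII.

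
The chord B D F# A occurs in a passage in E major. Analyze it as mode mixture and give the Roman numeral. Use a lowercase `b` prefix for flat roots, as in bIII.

v7

B is scale degree 5 in E major. Diatonically E major has B (V) on that degree; B–D–F#–A is instead the minor-seventh chord native to E minor, so it takes the label v7.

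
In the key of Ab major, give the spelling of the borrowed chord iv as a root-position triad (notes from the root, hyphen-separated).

Db-Fb-Ab

The root, Db, is scale degree 4 — the same note in Ab major and Ab minor; only the chord quality changes. Stacking thirds in Ab minor on Db gives Db–Fb–Ab.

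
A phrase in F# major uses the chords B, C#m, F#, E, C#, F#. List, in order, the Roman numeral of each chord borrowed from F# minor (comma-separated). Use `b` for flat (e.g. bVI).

In F# major the diatonic chords are F#, G#m, A#m, B, C#, D#m, E#dim. B, F# and C# are all diatonic. C#m (C#–E–G#) is not: scale degree 5 in F# major carries C# (V). In F# minor the chord on that degree is C#m, so here it functions as v, borrowed from the parallel minor. But E (E–G#–B) is foreign: the diatonic vii° on degree 7 is E#dim, whereas E comes from F# minor. It is labeled bVII.

v, bVII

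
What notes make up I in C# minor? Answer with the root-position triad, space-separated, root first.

C# E# G#

I is built on scale degree 1, which is C# in both C# minor and its parallel. Building the major chord from the parallel major on C#: C#–E#–G#.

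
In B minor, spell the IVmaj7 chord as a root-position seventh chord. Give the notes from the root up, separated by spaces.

The root, E, is scale degree 4 — the same note in B minor and B major; only the chord quality changes. Stacking thirds in B major on E gives E–G#–B–D#.

E G# B D#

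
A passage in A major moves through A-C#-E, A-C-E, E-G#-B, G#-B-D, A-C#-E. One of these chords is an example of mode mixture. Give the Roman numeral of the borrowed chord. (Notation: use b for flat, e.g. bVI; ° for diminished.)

The diatonic triads in A major are A, Bm, C#m, D, E, F#m, G#dim. A–C#–E = A, E–G#–B = E and G#–B–D = G#dim all belong to that set. But A–C–E is foreign: the diatonic I on degree 1 is A, whereas Am comes from A minor. It is labeled i.

i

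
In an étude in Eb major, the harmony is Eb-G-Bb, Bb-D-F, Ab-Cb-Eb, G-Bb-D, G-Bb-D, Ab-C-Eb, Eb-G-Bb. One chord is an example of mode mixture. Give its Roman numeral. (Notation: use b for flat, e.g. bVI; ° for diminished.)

iv

Eb major has the diatonic set Eb, Fm, Gm, Ab, Bb, Cm, Ddim. Eb–G–Bb = Eb, Bb–D–F = Bb, G–Bb–D = Gm and Ab–C–Eb = Ab all belong to that set. Ab–Cb–Eb doesn't fit — on degree 4 Eb major would have Ab (IV). Abm is the degree-4 chord of Eb minor, so it is the borrowed iv.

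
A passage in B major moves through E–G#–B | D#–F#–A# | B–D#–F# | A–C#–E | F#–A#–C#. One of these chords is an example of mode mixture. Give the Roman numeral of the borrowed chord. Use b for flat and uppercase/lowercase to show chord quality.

B major has the diatonic set B, C#m, D#m, E, F#, G#m, A#dim. Of the given chords, E–G#–B = E, D#–F#–A# = D#m, B–D#–F# = B and F#–A#–C# = F# are diatonic. A–C#–E doesn't fit — on degree 7 B major would have A#dim (vii°). A is the degree-7 chord of B minor, so it is the borrowed bVII.

bVII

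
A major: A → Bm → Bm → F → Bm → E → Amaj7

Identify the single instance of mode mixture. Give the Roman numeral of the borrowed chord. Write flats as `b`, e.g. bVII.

In A major the diatonic chords are A, Bm, C#m, D, E, F#m, G#dim. A, Bm, E and Amaj7 all belong to that set. F (F–A–C) doesn't fit — on degree 6 A major would have F#m (vi). F is the degree-6 chord of A minor, so it is the borrowed bVI.

bVI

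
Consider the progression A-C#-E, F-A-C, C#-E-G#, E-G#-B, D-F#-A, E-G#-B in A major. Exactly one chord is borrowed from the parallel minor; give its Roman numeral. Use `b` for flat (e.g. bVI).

A major has the diatonic set A, Bm, C#m, D, E, F#m, G#dim. A–C#–E = A, C#–E–G# = C#m, E–G#–B = E and D–F#–A = D all belong to that set. F–A–C is not: scale degree 6 in A major carries F#m (vi). In A minor the chord on that degree is F, so here it functions as bVI, borrowed from the parallel minor.

bVI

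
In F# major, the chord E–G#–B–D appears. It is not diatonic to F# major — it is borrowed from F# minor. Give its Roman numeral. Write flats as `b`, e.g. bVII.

bVII7

E is the lowered form of scale degree 7 in F# major (the diatonic degree 7 is E#). The diatonic chord on degree 7 would be E#dim (vii°), but E–G#–B–D is the dominant-seventh chord from F# minor. As a borrowed chord it is labeled bVII7.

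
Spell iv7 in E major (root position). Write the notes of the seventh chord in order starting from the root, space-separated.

A C E G

The root, A, is scale degree 4 — the same note in E major and E minor; only the chord quality changes. In E minor the chord on A is A–C–E–G.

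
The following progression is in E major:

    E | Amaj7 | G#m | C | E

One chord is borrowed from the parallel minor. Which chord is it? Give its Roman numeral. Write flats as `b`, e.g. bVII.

The diatonic triads in E major are E, F#m, G#m, A, B, C#m, D#dim. E, Amaj7 and G#m all belong to that set. C (C–E–G) doesn't fit — on degree 6 E major would have C#m (vi). C is the degree-6 chord of E minor, so it is the borrowed bVI.

bVI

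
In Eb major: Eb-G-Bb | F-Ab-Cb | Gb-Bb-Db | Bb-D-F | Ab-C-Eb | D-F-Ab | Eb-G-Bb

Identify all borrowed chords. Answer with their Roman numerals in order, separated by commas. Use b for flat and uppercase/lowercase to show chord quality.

ii°, bIII

The diatonic triads in Eb major are Eb, Fm, Gm, Ab, Bb, Cm, Ddim. Eb–G–Bb = Eb, Bb–D–F = Bb, Ab–C–Eb = Ab and D–F–Ab = Ddim are all diatonic. But F–Ab–Cb is foreign: the diatonic ii on degree 2 is Fm, whereas Fdim comes from Eb minor. It is labeled ii°. Gb–Bb–Db is not: scale degree 3 in Eb major carries Gm (iii). In Eb minor the chord on that degree is Gb, so here it functions as bIII, borrowed from the parallel minor.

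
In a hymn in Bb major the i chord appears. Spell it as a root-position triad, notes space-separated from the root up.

The root, Bb, is scale degree 1 — the same note in Bb major and Bb minor; only the chord quality changes. Stacking thirds in Bb minor on Bb gives Bb–Db–F.

Bb Db F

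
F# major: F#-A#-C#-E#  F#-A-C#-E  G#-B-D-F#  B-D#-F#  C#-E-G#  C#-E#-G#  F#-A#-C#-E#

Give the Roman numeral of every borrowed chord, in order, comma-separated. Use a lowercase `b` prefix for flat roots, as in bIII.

i7, iiø7, v

F# major has the diatonic set F#, G#m, A#m, B, C#, D#m, E#dim. F#–A#–C#–E# = F#maj7, B–D#–F# = B and C#–E#–G# = C# all belong to that set. F#–A–C#–E is not: scale degree 1 in F# major carries F# (I). In F# minor the chord on that degree is F#m7, so here it functions as i7, borrowed from the parallel minor. But G#–B–D–F# is foreign: the diatonic ii on degree 2 is G#m, whereas G#m7b5 comes from F# minor. It is labeled iiø7. But C#–E–G# is foreign: the diatonic V on degree 5 is C#, whereas C#m comes from F# minor. It is labeled v.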